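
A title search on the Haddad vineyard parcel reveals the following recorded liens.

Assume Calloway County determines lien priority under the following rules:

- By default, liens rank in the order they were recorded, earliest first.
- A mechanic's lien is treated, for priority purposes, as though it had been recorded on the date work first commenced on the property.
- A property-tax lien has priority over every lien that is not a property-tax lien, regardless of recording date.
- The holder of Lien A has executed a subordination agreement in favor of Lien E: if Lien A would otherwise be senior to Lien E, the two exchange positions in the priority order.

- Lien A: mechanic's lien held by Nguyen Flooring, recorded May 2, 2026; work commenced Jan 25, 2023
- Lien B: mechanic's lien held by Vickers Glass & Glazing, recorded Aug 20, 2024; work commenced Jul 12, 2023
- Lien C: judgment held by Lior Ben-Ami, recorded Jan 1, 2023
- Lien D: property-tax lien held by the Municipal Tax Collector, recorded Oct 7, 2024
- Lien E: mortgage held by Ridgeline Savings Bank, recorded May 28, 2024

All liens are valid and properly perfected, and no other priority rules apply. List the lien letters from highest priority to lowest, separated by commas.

D, C, E, B, A

Adjusting effective dates: A is treated as recorded Jan 25, 2023, the work-commencement date; B is treated as recorded Jul 12, 2023, the work-commencement date.
As a property-tax lien, D is senior to every other lien.
The other liens, earliest effective date first: C (Jan 1, 2023), A (Jan 25, 2023), B (Jul 12, 2023), E (May 28, 2024).
A would otherwise be senior to E, so under the subordination agreement A and E exchange positions.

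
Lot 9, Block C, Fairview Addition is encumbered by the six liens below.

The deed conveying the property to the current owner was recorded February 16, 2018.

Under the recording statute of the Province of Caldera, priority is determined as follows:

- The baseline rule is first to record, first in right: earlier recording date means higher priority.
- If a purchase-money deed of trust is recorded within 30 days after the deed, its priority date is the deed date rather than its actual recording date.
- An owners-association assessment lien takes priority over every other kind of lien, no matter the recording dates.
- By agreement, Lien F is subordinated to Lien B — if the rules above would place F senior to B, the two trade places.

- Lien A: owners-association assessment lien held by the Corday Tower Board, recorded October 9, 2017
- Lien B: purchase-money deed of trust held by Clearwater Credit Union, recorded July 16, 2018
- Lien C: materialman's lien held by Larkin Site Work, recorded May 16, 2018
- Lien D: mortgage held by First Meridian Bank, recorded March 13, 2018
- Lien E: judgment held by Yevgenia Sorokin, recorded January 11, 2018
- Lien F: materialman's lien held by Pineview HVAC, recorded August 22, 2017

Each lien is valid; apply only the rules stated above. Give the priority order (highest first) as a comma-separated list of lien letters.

A, B, E, D, C, F

Effective dates: B was recorded 150 days after the deed, outside the 30-day window, so it keeps its recording date.
As an owners-association assessment lien, A is senior to every other lien.
Remaining liens by effective date: F (August 22, 2017), E (January 11, 2018), D (March 13, 2018), C (May 16, 2018), B (July 16, 2018).
F would otherwise be senior to B, so under the subordination agreement F and B exchange positions.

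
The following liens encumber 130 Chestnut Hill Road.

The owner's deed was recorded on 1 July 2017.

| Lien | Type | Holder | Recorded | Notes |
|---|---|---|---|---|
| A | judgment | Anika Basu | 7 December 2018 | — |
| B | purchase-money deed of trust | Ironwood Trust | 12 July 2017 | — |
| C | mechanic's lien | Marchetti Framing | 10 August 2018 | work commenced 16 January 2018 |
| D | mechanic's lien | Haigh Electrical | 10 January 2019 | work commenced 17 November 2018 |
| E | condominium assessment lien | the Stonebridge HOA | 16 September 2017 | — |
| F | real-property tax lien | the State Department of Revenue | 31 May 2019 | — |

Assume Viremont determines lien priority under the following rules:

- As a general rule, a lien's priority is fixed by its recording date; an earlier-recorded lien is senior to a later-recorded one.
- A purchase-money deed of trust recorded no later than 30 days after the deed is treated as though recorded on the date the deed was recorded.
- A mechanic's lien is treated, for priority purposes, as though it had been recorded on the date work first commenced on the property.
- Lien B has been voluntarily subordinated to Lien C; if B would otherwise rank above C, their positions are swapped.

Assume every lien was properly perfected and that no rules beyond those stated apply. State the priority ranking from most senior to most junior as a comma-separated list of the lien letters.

Effective dates after the stated exceptions: B was recorded within the 30-day window, so its effective date is the deed date 1 July 2017; C's effective date is 16 January 2018, when work began; D is treated as recorded 17 November 2018, the work-commencement date.
Ordering by effective date: B (1 July 2017), E (16 September 2017), C (16 January 2018), D (17 November 2018), A (7 December 2018), F (31 May 2019).
B is senior to C before the subordination, so the two trade places.

C, E, B, D, A, F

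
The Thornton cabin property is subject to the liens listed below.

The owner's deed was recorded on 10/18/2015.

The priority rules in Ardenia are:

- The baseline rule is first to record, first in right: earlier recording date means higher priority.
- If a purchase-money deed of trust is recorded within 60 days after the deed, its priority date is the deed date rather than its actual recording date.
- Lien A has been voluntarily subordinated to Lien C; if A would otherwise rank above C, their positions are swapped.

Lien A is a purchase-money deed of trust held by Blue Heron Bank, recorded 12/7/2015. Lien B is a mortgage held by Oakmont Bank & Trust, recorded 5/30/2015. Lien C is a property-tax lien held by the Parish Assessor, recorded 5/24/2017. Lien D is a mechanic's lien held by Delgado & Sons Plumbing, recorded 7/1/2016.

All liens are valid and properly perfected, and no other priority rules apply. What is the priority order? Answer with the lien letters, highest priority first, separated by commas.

First, effective dates: A was recorded within the 60-day window, so its effective date is the deed date 10/18/2015.
By effective date, earliest first: B (5/30/2015), A (10/18/2015), D (7/1/2016), C (5/24/2017).
Because A would otherwise rank above C, the subordination swaps them.

B, C, D, A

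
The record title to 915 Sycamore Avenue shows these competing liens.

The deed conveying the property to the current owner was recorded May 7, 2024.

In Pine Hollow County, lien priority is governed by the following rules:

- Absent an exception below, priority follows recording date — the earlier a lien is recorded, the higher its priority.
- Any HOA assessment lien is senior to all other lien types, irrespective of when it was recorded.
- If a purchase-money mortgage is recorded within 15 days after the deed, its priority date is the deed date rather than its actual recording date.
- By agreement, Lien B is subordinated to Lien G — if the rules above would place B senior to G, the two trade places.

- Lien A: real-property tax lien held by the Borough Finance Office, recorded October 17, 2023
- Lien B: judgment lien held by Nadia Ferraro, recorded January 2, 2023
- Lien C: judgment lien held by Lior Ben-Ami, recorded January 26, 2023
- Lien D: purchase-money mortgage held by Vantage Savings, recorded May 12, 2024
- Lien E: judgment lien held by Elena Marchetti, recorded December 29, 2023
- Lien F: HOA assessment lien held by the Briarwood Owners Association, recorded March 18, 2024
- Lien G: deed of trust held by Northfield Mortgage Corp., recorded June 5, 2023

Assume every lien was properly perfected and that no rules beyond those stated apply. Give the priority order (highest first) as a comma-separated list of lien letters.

F, G, C, B, A, E, D

Effective dates after the stated exceptions: D's effective date is the deed date, May 7, 2024.
F is an HOA assessment lien, so it outranks all other liens regardless of date.
Ordering the rest by effective date: B (January 2, 2023), C (January 26, 2023), G (June 5, 2023), A (October 17, 2023), E (December 29, 2023), D (May 7, 2024).
Because B would otherwise rank above G, the subordination swaps them.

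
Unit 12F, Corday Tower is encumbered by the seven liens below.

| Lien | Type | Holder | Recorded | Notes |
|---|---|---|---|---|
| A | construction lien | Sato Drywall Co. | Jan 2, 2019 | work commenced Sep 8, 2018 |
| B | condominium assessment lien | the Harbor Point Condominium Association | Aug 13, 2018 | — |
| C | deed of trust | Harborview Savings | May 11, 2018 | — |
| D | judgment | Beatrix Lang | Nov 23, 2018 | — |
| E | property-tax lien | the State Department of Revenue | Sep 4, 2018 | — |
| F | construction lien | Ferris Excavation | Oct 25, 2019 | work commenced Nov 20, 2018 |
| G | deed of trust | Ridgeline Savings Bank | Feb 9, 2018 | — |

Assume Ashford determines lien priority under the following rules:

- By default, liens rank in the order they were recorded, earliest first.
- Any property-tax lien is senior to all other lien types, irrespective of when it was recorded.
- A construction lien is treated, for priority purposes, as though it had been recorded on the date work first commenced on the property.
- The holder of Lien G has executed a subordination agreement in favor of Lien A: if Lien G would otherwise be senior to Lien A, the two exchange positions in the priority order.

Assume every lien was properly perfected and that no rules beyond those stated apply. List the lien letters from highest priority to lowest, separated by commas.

E, A, C, B, G, F, D

Effective dates after the stated exceptions: A's effective date is Sep 8, 2018, when work began; F is treated as recorded Nov 20, 2018, the work-commencement date.
E is a property-tax lien, so it outranks all other liens regardless of date.
Ordering the rest by effective date: G (Feb 9, 2018), C (May 11, 2018), B (Aug 13, 2018), A (Sep 8, 2018), F (Nov 20, 2018), D (Nov 23, 2018).
G is senior to A before the subordination, so the two trade places.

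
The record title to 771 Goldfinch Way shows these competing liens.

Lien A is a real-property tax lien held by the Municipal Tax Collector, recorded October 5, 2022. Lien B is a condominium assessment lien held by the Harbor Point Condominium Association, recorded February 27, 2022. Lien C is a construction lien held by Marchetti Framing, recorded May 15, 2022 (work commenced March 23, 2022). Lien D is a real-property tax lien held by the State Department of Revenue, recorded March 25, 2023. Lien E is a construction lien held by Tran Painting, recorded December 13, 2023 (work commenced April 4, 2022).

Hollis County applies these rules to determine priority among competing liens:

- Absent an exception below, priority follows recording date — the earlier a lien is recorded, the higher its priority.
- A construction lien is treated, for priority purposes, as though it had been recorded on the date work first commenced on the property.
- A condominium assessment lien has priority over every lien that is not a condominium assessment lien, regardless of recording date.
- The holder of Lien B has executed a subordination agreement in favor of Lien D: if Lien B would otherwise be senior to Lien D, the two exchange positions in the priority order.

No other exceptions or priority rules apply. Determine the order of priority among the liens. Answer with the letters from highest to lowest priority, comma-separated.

Effective dates: C is treated as recorded March 23, 2022, the work-commencement date; E relates back to April 4, 2022 (work commenced).
B is a condominium assessment lien, so it outranks all other liens regardless of date.
Ordering the rest by effective date: C (March 23, 2022), E (April 4, 2022), A (October 5, 2022), D (March 25, 2023).
B is senior to D before the subordination, so the two trade places.

D, C, E, A, B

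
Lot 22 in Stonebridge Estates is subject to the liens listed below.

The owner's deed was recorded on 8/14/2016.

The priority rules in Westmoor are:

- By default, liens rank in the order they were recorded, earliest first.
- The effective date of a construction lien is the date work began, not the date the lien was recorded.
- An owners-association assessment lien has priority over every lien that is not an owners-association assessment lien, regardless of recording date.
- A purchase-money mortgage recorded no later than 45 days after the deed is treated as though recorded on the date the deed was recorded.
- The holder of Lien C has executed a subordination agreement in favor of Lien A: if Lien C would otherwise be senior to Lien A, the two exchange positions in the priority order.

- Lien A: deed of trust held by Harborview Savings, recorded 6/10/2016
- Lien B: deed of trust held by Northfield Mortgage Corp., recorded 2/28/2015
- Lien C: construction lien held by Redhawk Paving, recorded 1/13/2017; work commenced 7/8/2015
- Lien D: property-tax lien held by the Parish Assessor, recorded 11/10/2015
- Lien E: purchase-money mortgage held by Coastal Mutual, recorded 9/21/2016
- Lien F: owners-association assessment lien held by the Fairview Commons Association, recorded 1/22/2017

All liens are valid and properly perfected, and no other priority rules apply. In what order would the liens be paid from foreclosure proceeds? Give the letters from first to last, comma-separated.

F, B, A, D, C, E

First, effective dates: C relates back to 7/8/2015 (work commenced); E relates back to the deed date 8/14/2016.
As an owners-association assessment lien, F is senior to every other lien.
Among the remaining liens, by effective date: B (2/28/2015), C (7/8/2015), D (11/10/2015), A (6/10/2016), E (8/14/2016).
C is senior to A before the subordination, so the two trade places.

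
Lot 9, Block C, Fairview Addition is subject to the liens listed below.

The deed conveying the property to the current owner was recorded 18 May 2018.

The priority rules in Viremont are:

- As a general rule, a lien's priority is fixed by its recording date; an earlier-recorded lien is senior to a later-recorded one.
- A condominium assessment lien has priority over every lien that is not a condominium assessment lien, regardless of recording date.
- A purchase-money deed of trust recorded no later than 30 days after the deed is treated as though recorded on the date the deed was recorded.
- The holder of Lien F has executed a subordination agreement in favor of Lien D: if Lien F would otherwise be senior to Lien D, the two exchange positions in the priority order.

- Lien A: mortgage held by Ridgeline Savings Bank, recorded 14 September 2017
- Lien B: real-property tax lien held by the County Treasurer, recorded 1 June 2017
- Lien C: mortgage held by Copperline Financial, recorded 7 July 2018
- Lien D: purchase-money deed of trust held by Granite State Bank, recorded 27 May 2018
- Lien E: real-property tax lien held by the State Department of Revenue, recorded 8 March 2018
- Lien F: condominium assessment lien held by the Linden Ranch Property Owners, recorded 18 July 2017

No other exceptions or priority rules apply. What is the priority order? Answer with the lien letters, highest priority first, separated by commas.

First, effective dates: D's effective date is the deed date, 18 May 2018.
As a condominium assessment lien, F is senior to every other lien.
The other liens, earliest effective date first: B (1 June 2017), A (14 September 2017), E (8 March 2018), D (18 May 2018), C (7 July 2018).
Because F would otherwise rank above D, the subordination swaps them.

D, B, A, E, F, C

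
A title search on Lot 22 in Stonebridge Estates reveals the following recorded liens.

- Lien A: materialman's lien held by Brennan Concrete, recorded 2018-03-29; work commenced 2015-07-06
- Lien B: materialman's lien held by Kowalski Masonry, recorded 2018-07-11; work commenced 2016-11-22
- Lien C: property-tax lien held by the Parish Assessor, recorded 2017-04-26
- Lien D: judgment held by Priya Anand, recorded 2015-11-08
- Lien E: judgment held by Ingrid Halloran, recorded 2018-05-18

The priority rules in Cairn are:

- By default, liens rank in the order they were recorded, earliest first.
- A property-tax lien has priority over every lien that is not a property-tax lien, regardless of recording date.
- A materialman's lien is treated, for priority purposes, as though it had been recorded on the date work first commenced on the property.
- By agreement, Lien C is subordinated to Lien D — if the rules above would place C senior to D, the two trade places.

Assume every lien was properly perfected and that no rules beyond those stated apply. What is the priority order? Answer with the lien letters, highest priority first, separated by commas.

Effective dates: A is treated as recorded 2015-07-06, the work-commencement date; B's effective date is 2016-11-22, when work began.
C is a property-tax lien, so it outranks all other liens regardless of date.
Remaining liens by effective date: A (2015-07-06), D (2015-11-08), B (2016-11-22), E (2018-05-18).
Because C would otherwise rank above D, the subordination swaps them.

D, A, C, B, E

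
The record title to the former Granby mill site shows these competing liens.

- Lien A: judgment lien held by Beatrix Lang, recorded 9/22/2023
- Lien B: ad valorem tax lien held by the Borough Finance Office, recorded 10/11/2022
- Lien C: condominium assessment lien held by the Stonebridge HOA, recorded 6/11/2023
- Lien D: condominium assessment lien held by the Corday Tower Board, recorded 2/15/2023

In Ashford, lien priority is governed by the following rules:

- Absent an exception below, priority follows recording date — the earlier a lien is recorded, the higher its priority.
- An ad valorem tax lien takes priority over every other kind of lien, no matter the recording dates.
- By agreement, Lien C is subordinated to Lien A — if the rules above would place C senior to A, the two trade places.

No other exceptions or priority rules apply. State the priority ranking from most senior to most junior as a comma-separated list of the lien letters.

B is an ad valorem tax lien, so it outranks all other liens regardless of date.
Ordering the rest by effective date: D (2/15/2023), C (6/11/2023), A (9/22/2023).
C would otherwise be senior to A, so under the subordination agreement C and A exchange positions.

B, D, A, C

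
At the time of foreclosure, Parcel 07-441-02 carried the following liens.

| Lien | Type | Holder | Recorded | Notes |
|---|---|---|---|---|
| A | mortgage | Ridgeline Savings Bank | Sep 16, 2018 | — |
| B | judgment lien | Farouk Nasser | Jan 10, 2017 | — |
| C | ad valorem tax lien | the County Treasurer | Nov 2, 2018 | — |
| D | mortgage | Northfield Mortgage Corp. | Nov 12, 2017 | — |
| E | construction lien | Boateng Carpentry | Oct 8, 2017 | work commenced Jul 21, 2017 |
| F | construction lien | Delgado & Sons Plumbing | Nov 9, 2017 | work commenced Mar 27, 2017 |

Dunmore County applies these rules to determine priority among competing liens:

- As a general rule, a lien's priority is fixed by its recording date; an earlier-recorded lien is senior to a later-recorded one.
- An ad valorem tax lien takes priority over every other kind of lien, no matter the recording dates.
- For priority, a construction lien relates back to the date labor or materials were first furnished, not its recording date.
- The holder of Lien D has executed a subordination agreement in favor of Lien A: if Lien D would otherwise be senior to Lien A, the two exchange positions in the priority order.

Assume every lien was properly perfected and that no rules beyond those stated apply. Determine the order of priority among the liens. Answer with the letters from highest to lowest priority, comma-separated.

Adjusting effective dates: E is treated as recorded Jul 21, 2017, the work-commencement date; F is treated as recorded Mar 27, 2017, the work-commencement date.
C, as an ad valorem tax lien, has superpriority and ranks first.
Among the remaining liens, by effective date: B (Jan 10, 2017), F (Mar 27, 2017), E (Jul 21, 2017), D (Nov 12, 2017), A (Sep 16, 2018).
D is senior to A before the subordination, so the two trade places.

C, B, F, E, A, D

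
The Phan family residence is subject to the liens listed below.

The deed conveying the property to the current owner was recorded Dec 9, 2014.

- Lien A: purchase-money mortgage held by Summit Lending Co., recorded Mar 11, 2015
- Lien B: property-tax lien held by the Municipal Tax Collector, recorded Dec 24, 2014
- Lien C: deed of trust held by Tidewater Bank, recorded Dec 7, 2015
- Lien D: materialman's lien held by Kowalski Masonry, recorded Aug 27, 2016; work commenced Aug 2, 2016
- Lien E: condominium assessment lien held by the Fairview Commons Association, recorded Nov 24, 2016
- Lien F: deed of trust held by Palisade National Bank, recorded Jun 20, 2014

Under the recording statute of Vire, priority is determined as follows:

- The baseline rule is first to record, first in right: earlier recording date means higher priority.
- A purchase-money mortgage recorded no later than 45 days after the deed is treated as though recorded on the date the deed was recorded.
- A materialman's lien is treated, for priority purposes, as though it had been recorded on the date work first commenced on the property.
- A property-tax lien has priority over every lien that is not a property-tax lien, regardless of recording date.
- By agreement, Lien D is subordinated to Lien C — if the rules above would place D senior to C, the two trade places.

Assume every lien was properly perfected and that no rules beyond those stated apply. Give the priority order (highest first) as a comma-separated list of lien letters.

Effective dates: A was recorded 92 days after the deed — beyond 45 days — so no relation-back applies; D's effective date is Aug 2, 2016, when work began.
As a property-tax lien, B is senior to every other lien.
Among the remaining liens, by effective date: F (Jun 20, 2014), A (Mar 11, 2015), C (Dec 7, 2015), D (Aug 2, 2016), E (Nov 24, 2016).
D already ranks below C; the subordination has no effect.

B, F, A, C, D, E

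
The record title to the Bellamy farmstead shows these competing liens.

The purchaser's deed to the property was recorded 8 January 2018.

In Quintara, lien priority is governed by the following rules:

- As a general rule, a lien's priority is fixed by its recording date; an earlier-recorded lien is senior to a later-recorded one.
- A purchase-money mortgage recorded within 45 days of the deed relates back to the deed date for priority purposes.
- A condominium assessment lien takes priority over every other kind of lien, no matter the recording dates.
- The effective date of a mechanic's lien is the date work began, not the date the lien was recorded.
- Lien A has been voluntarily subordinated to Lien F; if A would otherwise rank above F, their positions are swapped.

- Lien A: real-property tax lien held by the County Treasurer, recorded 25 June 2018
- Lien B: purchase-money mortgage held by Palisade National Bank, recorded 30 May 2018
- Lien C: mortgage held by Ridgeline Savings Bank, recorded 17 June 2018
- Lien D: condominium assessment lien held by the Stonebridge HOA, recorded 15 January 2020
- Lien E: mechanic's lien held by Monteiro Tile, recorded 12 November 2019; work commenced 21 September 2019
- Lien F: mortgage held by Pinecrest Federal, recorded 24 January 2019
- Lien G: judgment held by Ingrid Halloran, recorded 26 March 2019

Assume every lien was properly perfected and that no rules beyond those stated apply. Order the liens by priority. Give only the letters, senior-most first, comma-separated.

First, effective dates: B was recorded 142 days after the deed — beyond 45 days — so no relation-back applies; E's effective date is 21 September 2019, when work began.
D is a condominium assessment lien, so it outranks all other liens regardless of date.
Among the remaining liens, by effective date: B (30 May 2018), C (17 June 2018), A (25 June 2018), F (24 January 2019), G (26 March 2019), E (21 September 2019).
A is senior to F before the subordination, so the two trade places.

D, B, C, F, A, G, E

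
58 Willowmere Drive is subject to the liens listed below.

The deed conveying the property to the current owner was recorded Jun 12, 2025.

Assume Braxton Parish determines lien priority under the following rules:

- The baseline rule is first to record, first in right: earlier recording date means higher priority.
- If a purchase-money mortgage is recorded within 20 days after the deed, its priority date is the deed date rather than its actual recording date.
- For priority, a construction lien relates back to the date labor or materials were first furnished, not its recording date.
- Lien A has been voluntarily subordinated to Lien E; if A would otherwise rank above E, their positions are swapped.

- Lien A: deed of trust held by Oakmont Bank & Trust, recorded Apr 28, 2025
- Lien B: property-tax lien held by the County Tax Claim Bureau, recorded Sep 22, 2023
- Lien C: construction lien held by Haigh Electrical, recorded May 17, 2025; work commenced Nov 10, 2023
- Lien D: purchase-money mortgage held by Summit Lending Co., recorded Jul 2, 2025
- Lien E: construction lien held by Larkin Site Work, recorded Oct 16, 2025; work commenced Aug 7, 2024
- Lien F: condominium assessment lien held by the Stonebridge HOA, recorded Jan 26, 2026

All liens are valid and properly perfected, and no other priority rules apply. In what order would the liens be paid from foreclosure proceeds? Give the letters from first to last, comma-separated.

B, C, E, A, D, F

Effective dates: C is treated as recorded Nov 10, 2023, the work-commencement date; D's effective date is the deed date, Jun 12, 2025; E's effective date is Aug 7, 2024, when work began.
By effective date: B (Sep 22, 2023), C (Nov 10, 2023), E (Aug 7, 2024), A (Apr 28, 2025), D (Jun 12, 2025), F (Jan 26, 2026).
A already ranks below E; the subordination has no effect.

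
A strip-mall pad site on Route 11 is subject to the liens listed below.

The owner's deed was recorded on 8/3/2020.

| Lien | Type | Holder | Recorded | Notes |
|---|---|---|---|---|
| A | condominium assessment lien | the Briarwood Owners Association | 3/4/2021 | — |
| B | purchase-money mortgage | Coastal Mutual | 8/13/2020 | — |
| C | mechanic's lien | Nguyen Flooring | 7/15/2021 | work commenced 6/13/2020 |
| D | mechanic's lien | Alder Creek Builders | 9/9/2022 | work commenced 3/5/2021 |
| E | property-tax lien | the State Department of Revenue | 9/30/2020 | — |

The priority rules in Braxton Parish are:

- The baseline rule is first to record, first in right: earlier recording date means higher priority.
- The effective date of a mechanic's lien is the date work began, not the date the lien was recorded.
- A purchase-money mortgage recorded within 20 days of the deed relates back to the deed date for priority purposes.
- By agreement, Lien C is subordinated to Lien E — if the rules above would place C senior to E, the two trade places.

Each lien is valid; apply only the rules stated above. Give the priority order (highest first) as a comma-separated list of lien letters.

Effective dates: B's effective date is the deed date, 8/3/2020; C is treated as recorded 6/13/2020, the work-commencement date; D's effective date is 3/5/2021, when work began.
By effective date, earliest first: C (6/13/2020), B (8/3/2020), E (9/30/2020), A (3/4/2021), D (3/5/2021).
C is senior to E before the subordination, so the two trade places.

E, B, C, A, D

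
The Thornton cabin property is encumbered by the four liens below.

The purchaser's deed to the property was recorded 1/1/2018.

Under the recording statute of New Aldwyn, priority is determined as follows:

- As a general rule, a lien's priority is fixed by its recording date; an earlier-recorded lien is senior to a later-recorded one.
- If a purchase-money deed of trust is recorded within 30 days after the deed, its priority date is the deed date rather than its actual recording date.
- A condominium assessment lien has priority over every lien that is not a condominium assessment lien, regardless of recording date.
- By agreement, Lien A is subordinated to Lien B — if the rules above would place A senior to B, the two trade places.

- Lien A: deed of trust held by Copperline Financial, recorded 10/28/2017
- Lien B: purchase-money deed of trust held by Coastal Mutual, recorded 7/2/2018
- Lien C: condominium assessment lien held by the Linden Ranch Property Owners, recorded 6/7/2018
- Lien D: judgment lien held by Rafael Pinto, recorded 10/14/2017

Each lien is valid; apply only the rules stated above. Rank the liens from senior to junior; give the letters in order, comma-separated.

Adjusting effective dates: B missed the 30-day window (182 days after the deed), so its recording date stands.
C is a condominium assessment lien and takes priority over every other lien.
The other liens, earliest effective date first: D (10/14/2017), A (10/28/2017), B (7/2/2018).
The subordination applies — A was senior to B — so A and B swap.

C, D, B, A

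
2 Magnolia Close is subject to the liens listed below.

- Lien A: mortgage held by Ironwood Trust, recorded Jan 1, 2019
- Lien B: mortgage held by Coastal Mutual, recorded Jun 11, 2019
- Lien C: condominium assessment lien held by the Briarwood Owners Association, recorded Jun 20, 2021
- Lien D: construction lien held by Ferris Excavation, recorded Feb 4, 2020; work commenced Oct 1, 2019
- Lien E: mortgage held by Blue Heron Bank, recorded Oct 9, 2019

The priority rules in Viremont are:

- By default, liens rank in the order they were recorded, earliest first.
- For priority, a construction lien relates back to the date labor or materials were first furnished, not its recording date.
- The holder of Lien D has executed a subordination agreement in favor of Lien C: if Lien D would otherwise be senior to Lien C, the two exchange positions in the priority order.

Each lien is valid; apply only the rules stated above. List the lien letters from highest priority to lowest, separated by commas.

A, B, C, E, D

First, effective dates: D relates back to Oct 1, 2019 (work commenced).
By effective date: A (Jan 1, 2019), B (Jun 11, 2019), D (Oct 1, 2019), E (Oct 9, 2019), C (Jun 20, 2021).
D is senior to C before the subordination, so the two trade places.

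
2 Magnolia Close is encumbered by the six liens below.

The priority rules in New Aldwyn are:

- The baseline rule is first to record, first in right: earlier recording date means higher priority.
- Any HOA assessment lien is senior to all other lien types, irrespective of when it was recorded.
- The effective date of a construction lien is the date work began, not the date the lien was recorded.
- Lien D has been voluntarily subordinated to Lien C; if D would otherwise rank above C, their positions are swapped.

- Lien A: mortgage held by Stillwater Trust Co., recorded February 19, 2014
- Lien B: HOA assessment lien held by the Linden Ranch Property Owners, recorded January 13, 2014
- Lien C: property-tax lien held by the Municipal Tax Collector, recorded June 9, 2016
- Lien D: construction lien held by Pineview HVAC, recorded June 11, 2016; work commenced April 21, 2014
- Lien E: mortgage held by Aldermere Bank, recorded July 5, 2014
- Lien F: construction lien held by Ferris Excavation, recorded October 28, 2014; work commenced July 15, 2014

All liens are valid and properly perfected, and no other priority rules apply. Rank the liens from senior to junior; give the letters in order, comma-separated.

Effective dates after the stated exceptions: D relates back to April 21, 2014 (work commenced); F's effective date is July 15, 2014, when work began.
B is an HOA assessment lien, so it outranks all other liens regardless of date.
Remaining liens by effective date: A (February 19, 2014), D (April 21, 2014), E (July 5, 2014), F (July 15, 2014), C (June 9, 2016).
D would otherwise be senior to C, so under the subordination agreement D and C exchange positions.

B, A, C, E, F, D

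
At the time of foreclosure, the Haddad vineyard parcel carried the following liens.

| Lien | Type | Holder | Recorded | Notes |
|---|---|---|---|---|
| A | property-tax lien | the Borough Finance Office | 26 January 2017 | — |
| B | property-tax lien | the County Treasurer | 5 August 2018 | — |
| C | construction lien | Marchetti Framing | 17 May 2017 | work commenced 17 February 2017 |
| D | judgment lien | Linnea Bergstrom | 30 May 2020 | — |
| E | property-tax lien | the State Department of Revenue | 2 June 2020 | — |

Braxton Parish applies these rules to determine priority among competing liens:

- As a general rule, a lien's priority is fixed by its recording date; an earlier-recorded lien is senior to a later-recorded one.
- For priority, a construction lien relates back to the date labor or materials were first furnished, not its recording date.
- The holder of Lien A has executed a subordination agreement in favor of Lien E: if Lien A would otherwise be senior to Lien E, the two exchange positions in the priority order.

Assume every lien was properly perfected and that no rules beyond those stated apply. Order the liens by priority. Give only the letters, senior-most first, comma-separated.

E, C, B, D, A

First, effective dates: C relates back to 17 February 2017 (work commenced).
By effective date, earliest first: A (26 January 2017), C (17 February 2017), B (5 August 2018), D (30 May 2020), E (2 June 2020).
A is senior to E before the subordination, so the two trade places.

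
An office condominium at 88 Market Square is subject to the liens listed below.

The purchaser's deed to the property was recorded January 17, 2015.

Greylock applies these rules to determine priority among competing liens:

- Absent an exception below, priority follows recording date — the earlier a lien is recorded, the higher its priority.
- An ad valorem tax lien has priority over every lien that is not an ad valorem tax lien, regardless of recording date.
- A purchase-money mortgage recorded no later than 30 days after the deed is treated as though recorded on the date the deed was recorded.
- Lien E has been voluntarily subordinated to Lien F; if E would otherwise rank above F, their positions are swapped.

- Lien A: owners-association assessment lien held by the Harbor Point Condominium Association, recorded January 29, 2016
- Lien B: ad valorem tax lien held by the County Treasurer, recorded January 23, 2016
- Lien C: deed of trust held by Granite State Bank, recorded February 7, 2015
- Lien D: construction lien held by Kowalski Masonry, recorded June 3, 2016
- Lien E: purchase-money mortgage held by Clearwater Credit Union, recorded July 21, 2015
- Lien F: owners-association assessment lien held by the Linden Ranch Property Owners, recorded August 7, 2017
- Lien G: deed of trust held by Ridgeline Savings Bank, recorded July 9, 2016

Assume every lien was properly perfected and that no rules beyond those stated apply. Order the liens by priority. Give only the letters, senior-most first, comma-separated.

Effective dates after the stated exceptions: E was recorded 185 days after the deed, outside the 30-day window, so it keeps its recording date.
B is an ad valorem tax lien, so it outranks all other liens regardless of date.
The other liens, earliest effective date first: C (February 7, 2015), E (July 21, 2015), A (January 29, 2016), D (June 3, 2016), G (July 9, 2016), F (August 7, 2017).
E would otherwise be senior to F, so under the subordination agreement E and F exchange positions.

B, C, F, A, D, G, E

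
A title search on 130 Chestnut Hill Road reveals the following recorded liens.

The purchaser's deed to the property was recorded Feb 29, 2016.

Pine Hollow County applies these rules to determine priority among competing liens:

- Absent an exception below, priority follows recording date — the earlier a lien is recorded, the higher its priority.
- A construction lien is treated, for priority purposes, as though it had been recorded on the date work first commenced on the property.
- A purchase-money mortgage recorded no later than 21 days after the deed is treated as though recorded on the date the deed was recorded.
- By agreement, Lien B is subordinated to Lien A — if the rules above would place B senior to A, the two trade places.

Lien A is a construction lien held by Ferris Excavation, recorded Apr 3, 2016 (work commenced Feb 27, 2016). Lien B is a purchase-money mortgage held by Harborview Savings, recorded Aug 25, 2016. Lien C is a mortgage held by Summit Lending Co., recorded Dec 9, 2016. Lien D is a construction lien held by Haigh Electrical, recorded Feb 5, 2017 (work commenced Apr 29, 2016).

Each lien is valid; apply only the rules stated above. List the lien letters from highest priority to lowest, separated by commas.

First, effective dates: A relates back to Feb 27, 2016 (work commenced); B missed the 21-day window (178 days after the deed), so its recording date stands; D's effective date is Apr 29, 2016, when work began.
Ordering by effective date: A (Feb 27, 2016), D (Apr 29, 2016), B (Aug 25, 2016), C (Dec 9, 2016).
B already ranks below A; the subordination has no effect.

A, D, B, C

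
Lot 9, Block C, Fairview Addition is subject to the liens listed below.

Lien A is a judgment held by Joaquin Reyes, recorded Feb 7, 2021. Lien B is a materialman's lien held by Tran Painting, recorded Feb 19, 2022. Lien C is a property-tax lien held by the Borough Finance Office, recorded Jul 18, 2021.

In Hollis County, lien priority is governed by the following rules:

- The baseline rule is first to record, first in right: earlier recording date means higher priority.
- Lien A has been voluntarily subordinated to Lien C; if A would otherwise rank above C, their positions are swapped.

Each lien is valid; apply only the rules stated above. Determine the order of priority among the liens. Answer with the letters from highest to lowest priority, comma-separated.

C, A, B

By effective date: A (Feb 7, 2021), C (Jul 18, 2021), B (Feb 19, 2022).
A would otherwise be senior to C, so under the subordination agreement A and C exchange positions.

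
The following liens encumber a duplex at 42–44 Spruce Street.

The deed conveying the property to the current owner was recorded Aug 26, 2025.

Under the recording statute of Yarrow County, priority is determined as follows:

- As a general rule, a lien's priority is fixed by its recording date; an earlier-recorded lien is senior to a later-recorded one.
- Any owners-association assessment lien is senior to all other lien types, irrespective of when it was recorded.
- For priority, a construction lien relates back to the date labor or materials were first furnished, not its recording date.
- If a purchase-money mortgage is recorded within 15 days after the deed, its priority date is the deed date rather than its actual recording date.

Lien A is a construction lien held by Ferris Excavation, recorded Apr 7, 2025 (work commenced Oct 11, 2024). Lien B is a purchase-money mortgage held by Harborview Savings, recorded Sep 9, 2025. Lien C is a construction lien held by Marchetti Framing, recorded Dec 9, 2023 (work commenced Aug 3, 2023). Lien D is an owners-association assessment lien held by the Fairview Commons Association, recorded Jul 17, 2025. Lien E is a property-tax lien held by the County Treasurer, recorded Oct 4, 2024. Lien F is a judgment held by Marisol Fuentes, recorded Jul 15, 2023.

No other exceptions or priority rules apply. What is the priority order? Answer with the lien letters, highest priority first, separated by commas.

D, F, C, E, A, B

Effective dates: A is treated as recorded Oct 11, 2024, the work-commencement date; B's effective date is the deed date, Aug 26, 2025; C relates back to Aug 3, 2023 (work commenced).
D is an owners-association assessment lien, so it outranks all other liens regardless of date.
Among the remaining liens, by effective date: F (Jul 15, 2023), C (Aug 3, 2023), E (Oct 4, 2024), A (Oct 11, 2024), B (Aug 26, 2025).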